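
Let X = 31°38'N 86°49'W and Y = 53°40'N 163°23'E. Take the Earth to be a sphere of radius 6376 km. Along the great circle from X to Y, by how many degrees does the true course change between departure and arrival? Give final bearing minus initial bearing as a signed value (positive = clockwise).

-89.0°

Initial bearing θ₁ = atan2(sin Δλ cos φ₂, cos φ₁ sin φ₂ − sin φ₁ cos φ₂ cos Δλ) = 324.83°
Final bearing θ₂ = (initial bearing from the destination back to the start) + 180° = 235.87°
Δθ = θ₂ − θ₁ = -89.0°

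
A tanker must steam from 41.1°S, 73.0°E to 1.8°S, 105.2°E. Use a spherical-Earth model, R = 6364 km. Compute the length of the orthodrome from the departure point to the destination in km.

cos σ = sin φ₁ sin φ₂ + cos φ₁ cos φ₂ cos Δλ
      = sin(-41.10°)sin(-1.80°) + cos(-41.10°)cos(-1.80°)cos(32.20°) = 0.6580
σ = 48.853° → d = Rσ = 6364·0.85264 = 5426 km

5426 km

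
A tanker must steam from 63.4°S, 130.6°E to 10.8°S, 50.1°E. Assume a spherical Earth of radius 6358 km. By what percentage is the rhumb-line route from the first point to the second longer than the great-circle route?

3.9%

Great circle: σ = 1.3283 rad → d_gc = Rσ = 8445.2 km
Rhumb: Δφ = +0.9180, Δλ = -1.4050, Δψ = +1.2527, q = Δφ/Δψ = 0.7329 → d_rh = R√(Δφ²+q²Δλ²) = 8771.0 km
Excess = (8771.0 − 8445.2) / 8445.2 = 325.8 / 8445.2 = 3.86% ≈ 3.9%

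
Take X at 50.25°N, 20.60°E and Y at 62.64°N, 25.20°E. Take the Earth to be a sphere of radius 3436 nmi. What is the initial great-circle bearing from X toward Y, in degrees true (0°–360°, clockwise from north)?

θ = atan2( sin Δλ·cos φ₂ ,  cos φ₁ sin φ₂ − sin φ₁ cos φ₂ cos Δλ )
  = atan2(+0.0369, +0.2157) = 9.70°

9.7°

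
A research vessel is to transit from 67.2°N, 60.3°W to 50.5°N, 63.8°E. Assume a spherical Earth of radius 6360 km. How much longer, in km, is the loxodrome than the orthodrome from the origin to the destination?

Great circle: cos σ = sin φ₁ sin φ₂ + cos φ₁ cos φ₂ cos Δλ,  σ = 0.9605 rad → d_gc = 6108.5 km
Rhumb line: Δψ = -0.5770, q = Δφ/Δψ = 0.5052, d_rh = R√(Δφ²+q²Δλ²) = 7201.7 km
Excess = 7201.7 − 6108.5 = 1093.2 ≈ 1093 km

1093 km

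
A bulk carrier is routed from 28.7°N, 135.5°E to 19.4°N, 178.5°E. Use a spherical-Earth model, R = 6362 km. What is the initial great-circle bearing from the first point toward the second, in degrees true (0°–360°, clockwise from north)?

93.6°

N = sin Δλ·cos φ₂ = +0.6433;  D = cos φ₁ sin φ₂ − sin φ₁ cos φ₂ cos Δλ = -0.0399
initial course = atan2(N, D) = 93.55°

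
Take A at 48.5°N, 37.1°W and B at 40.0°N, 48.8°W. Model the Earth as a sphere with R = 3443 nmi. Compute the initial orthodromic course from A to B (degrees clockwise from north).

228.8°

N = sin Δλ·cos φ₂ = -0.1553;  D = cos φ₁ sin φ₂ − sin φ₁ cos φ₂ cos Δλ = -0.1359
initial course = atan2(N, D) = 228.82°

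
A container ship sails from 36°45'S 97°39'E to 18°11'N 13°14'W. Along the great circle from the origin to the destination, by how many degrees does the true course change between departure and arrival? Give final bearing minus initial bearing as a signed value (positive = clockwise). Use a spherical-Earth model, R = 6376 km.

At departure: θ₁ = atan2(sin Δλ cos φ₂, cos φ₁ sin φ₂ − sin φ₁ cos φ₂ cos Δλ) = 273.06°
At arrival: θ₂ = atan2(sin Δλ cos φ₁, −cos φ₂ sin φ₁ + sin φ₂ cos φ₁ cos Δλ) = 302.63°
Δθ = θ₂ − θ₁ = +29.6°

+29.6°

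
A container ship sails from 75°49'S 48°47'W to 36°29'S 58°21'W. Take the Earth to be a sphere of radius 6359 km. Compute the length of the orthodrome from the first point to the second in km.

Haversine: a = sin²(Δφ/2)+cos φ₁ cos φ₂ sin²(Δλ/2) = 0.11463;  σ = 2·atan2(√a,√(1−a))
σ = 39.580° → d = Rσ = 6359·0.69081 = 4393 km

4393 km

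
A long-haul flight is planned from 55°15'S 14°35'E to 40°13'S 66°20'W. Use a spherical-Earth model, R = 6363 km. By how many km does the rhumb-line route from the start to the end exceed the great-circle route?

306 km

Great circle: cos σ = sin φ₁ sin φ₂ + cos φ₁ cos φ₂ cos Δλ,  σ = 0.9283 rad → d_gc = 5906.5 km
Rhumb line: Δψ = +0.3940, q = Δφ/Δψ = 0.6659, d_rh = R√(Δφ²+q²Δλ²) = 6212.7 km
Excess = 6212.7 − 5906.5 = 306.2 ≈ 306 km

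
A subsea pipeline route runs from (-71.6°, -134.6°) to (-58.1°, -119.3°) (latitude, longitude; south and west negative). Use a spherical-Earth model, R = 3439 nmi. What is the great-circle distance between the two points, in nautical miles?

cos σ = sin φ₁ sin φ₂ + cos φ₁ cos φ₂ cos Δλ
      = sin(-71.60°)sin(-58.10°) + cos(-71.60°)cos(-58.10°)cos(15.30°) = 0.9665
σ = 14.882° → d = Rσ = 3439·0.25974 = 893 nmi

893 nmi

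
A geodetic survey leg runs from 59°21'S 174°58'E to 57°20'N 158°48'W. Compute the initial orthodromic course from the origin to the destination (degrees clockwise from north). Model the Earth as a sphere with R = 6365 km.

N = sin Δλ·cos φ₂ = +0.2386;  D = cos φ₁ sin φ₂ − sin φ₁ cos φ₂ cos Δλ = +0.8457
initial course = atan2(N, D) = 15.76°

15.8°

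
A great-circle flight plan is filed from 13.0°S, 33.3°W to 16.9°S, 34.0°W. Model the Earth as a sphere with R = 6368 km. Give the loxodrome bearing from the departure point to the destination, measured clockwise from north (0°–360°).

Δψ = ln[tan(π/4+φ₂/2)/tan(π/4+φ₁/2)] = -0.0705
Δλ = -0.0122 rad (taken the short way round)
course = atan2(Δλ, Δψ) = 189.84°

189.8°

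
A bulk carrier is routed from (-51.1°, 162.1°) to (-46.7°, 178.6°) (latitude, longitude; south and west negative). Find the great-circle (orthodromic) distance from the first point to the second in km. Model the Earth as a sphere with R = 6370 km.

cos σ = sin φ₁ sin φ₂ + cos φ₁ cos φ₂ cos Δλ
      = sin(-51.10°)sin(-46.70°) + cos(-51.10°)cos(-46.70°)cos(16.50°) = 0.9793
σ = 11.673° → d = Rσ = 6370·0.20374 = 1298 km

1298 km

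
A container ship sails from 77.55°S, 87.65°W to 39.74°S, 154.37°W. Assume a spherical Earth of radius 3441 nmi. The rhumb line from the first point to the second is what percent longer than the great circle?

Great circle: σ = 0.8096 rad → d_gc = Rσ = 2785.8 nmi
Rhumb: Δφ = +0.6599, Δλ = -1.1645, Δψ = +1.4587, q = Δφ/Δψ = 0.4524 → d_rh = R√(Δφ²+q²Δλ²) = 2905.6 nmi
Excess = (2905.6 − 2785.8) / 2785.8 = 119.8 / 2785.8 = 4.30% ≈ 4.3%

4.3%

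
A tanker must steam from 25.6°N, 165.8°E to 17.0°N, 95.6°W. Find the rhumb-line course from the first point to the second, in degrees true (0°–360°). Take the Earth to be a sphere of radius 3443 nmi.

Meridional parts: M(φ₁)=+0.4625, M(φ₂)=+0.3012 → ΔM = -0.1613;  Δλ = +1.7209 rad
tan C = Δλ / ΔM = -10.6689 → C = 95.35°

95.4°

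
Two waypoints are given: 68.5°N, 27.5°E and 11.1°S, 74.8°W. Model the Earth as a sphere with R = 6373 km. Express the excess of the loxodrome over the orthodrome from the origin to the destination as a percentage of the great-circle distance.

5.4%

Great circle: σ = 1.8294 rad → d_gc = Rσ = 11658.8 km
Rhumb: Δφ = -1.3893, Δλ = -1.7855, Δψ = -1.8564, q = Δφ/Δψ = 0.7484 → d_rh = R√(Δφ²+q²Δλ²) = 12284.3 km
Excess = (12284.3 − 11658.8) / 11658.8 = 625.5 / 11658.8 = 5.37% ≈ 5.4%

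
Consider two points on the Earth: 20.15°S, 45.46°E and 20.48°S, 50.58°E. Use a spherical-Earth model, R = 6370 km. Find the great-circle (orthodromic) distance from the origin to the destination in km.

cos σ = sin φ₁ sin φ₂ + cos φ₁ cos φ₂ cos Δλ
      = sin(-20.15°)sin(-20.48°) + cos(-20.15°)cos(-20.48°)cos(5.12°) = 0.9965
σ = 4.813° → d = Rσ = 6370·0.08400 = 535 km

535 km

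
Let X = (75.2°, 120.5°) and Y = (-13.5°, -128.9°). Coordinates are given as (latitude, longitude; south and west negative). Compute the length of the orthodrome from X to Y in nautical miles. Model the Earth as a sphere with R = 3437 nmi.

6493 nmi

cos σ = sin φ₁ sin φ₂ + cos φ₁ cos φ₂ cos Δλ
      = sin(75.20°)sin(-13.50°) + cos(75.20°)cos(-13.50°)cos(110.60°) = -0.3131
σ = 108.246° → d = Rσ = 3437·1.88924 = 6493 nmi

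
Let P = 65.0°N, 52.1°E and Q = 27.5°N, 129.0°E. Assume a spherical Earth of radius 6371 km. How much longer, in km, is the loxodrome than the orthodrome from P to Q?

302 km

Great circle: cos σ = sin φ₁ sin φ₂ + cos φ₁ cos φ₂ cos Δλ,  σ = 1.0432 rad → d_gc = 6646.3 km
Rhumb line: Δψ = -1.0069, q = Δφ/Δψ = 0.6500, d_rh = R√(Δφ²+q²Δλ²) = 6948.3 km
Excess = 6948.3 − 6646.3 = 302.0 ≈ 302 km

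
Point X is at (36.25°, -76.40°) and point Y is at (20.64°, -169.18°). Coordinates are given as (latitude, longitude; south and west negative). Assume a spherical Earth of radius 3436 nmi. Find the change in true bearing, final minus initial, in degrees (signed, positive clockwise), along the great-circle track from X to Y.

At departure: θ₁ = atan2(sin Δλ cos φ₂, cos φ₁ sin φ₂ − sin φ₁ cos φ₂ cos Δλ) = 288.41°
At arrival: θ₂ = atan2(sin Δλ cos φ₁, −cos φ₂ sin φ₁ + sin φ₂ cos φ₁ cos Δλ) = 234.85°
Δθ = θ₂ − θ₁ = -53.6°

-53.6°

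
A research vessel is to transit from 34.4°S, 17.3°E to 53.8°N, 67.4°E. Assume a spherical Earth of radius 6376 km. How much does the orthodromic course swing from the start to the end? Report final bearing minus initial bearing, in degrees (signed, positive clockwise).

At departure: θ₁ = atan2(sin Δλ cos φ₂, cos φ₁ sin φ₂ − sin φ₁ cos φ₂ cos Δλ) = 27.25°
At arrival: θ₂ = atan2(sin Δλ cos φ₁, −cos φ₂ sin φ₁ + sin φ₂ cos φ₁ cos Δλ) = 39.76°
Δθ = θ₂ − θ₁ = +12.5°

+12.5°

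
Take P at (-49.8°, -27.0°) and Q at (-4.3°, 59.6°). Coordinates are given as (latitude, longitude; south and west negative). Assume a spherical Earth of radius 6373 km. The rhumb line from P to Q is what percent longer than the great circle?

2.7%

Great circle: σ = 1.4752 rad → d_gc = Rσ = 9401.5 km
Rhumb: Δφ = +0.7941, Δλ = +1.5115, Δψ = +0.9301, q = Δφ/Δψ = 0.8538 → d_rh = R√(Δφ²+q²Δλ²) = 9656.4 km
Excess = (9656.4 − 9401.5) / 9401.5 = 254.9 / 9401.5 = 2.71% ≈ 2.7%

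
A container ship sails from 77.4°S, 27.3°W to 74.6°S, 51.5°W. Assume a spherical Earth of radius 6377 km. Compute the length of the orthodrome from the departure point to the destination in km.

715 km

Haversine: a = sin²(Δφ/2)+cos φ₁ cos φ₂ sin²(Δλ/2) = 0.00314;  σ = 2·atan2(√a,√(1−a))
σ = 6.427° → d = Rσ = 6377·0.11217 = 715 km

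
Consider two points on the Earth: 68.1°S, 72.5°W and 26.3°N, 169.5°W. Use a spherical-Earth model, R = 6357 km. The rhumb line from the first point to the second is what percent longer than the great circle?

3.4%

Great circle: σ = 2.0396 rad → d_gc = Rσ = 12965.9 km
Rhumb: Δφ = +1.6476, Δλ = -1.6930, Δψ = +2.1187, q = Δφ/Δψ = 0.7777 → d_rh = R√(Δφ²+q²Δλ²) = 13406.9 km
Excess = (13406.9 − 12965.9) / 12965.9 = 441.0 / 12965.9 = 3.40% ≈ 3.4%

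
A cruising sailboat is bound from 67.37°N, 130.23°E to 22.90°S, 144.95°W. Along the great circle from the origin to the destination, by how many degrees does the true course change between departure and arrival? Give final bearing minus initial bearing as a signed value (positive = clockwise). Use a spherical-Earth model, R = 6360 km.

At departure: θ₁ = atan2(sin Δλ cos φ₂, cos φ₁ sin φ₂ − sin φ₁ cos φ₂ cos Δλ) = 103.87°
At arrival: θ₂ = atan2(sin Δλ cos φ₁, −cos φ₂ sin φ₁ + sin φ₂ cos φ₁ cos Δλ) = 156.08°
Δθ = θ₂ − θ₁ = +52.2°

+52.2°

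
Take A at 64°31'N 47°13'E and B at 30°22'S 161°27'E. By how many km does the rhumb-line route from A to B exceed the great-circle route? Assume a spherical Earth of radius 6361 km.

563 km

Great circle: cos σ = sin φ₁ sin φ₂ + cos φ₁ cos φ₂ cos Δλ,  σ = 2.2252 rad → d_gc = 14154.8 km
Rhumb line: Δψ = -2.0434, q = Δφ/Δψ = 0.8104, d_rh = R√(Δφ²+q²Δλ²) = 14717.5 km
Excess = 14717.5 − 14154.8 = 562.7 ≈ 563 km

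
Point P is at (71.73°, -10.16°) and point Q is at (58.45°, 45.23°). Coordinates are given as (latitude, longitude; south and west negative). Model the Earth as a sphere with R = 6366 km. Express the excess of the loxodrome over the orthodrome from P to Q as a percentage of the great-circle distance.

3.3%

Great circle: σ = 0.4455 rad → d_gc = Rσ = 2836.1 km
Rhumb: Δφ = -0.2318, Δλ = +0.9667, Δψ = -0.5635, q = Δφ/Δψ = 0.4113 → d_rh = R√(Δφ²+q²Δλ²) = 2930.0 km
Excess = (2930.0 − 2836.1) / 2836.1 = 93.9 / 2836.1 = 3.31% ≈ 3.3%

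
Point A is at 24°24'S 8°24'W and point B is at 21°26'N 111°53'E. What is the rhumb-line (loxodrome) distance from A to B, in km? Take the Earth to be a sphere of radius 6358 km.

Δψ = ln[tan(π/4+φ₂/2)/tan(π/4+φ₁/2)] = +0.8225;  Δφ = +0.7999 rad,  Δλ = +2.0993 rad
q = Δφ/Δψ = 0.9726
d = R·√(Δφ² + q²Δλ²) = 6358·2.19294 = 13943 km

13943 km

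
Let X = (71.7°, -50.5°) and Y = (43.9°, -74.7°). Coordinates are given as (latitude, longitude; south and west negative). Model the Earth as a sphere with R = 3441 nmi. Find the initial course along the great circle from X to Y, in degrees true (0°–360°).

θ = atan2( sin Δλ·cos φ₂ ,  cos φ₁ sin φ₂ − sin φ₁ cos φ₂ cos Δλ )
  = atan2(-0.2954, -0.4063) = 216.02°

216.0°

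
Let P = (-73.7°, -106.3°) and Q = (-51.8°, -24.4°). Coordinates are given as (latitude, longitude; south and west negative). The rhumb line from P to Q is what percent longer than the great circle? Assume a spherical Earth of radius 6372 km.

Great circle: σ = 0.6782 rad → d_gc = Rσ = 4321.3 km
Rhumb: Δφ = +0.3822, Δλ = +1.4294, Δψ = +0.8829, q = Δφ/Δψ = 0.4329 → d_rh = R√(Δφ²+q²Δλ²) = 4634.6 km
Excess = (4634.6 − 4321.3) / 4321.3 = 313.3 / 4321.3 = 7.2501% ≈ 7.3%

7.3%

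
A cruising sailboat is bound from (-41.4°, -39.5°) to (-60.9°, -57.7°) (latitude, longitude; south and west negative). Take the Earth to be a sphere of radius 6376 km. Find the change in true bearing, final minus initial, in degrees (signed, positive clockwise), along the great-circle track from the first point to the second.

+14.4°

At departure: θ₁ = atan2(sin Δλ cos φ₂, cos φ₁ sin φ₂ − sin φ₁ cos φ₂ cos Δλ) = 203.47°
At arrival: θ₂ = atan2(sin Δλ cos φ₁, −cos φ₂ sin φ₁ + sin φ₂ cos φ₁ cos Δλ) = 217.89°
Δθ = θ₂ − θ₁ = +14.4°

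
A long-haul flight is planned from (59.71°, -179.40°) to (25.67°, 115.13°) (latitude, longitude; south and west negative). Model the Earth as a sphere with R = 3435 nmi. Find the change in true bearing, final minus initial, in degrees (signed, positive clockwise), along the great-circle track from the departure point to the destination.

-49.0°

At departure: θ₁ = atan2(sin Δλ cos φ₂, cos φ₁ sin φ₂ − sin φ₁ cos φ₂ cos Δλ) = 262.73°
At arrival: θ₂ = atan2(sin Δλ cos φ₁, −cos φ₂ sin φ₁ + sin φ₂ cos φ₁ cos Δλ) = 213.72°
Δθ = θ₂ − θ₁ = -49.0°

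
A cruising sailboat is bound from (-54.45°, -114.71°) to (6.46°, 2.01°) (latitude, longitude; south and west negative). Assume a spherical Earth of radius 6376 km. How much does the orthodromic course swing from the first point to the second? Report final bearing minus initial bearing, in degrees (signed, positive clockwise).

Initial bearing θ₁ = atan2(sin Δλ cos φ₂, cos φ₁ sin φ₂ − sin φ₁ cos φ₂ cos Δλ) = 108.56°
Final bearing θ₂ = (initial bearing from the destination back to the start) + 180° = 33.69°
Δθ = θ₂ − θ₁ = -74.9°

-74.9°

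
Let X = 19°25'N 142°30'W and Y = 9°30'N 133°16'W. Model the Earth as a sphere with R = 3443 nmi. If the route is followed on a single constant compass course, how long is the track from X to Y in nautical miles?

Δψ = ln[tan(π/4+φ₂/2)/tan(π/4+φ₁/2)] = -0.1790;  Δφ = -0.1731 rad,  Δλ = +0.1612 rad
q = Δφ/Δψ = 0.9670
d = R·√(Δφ² + q²Δλ²) = 3443·0.23289 = 802 nmi

802 nmi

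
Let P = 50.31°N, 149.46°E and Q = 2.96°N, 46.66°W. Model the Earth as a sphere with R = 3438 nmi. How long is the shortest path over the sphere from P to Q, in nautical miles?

Haversine: a = sin²(Δφ/2)+cos φ₁ cos φ₂ sin²(Δλ/2) = 0.78648;  σ = 2·atan2(√a,√(1−a))
σ = 124.958° → d = Rσ = 3438·2.18092 = 7498 nmi

7498 nmi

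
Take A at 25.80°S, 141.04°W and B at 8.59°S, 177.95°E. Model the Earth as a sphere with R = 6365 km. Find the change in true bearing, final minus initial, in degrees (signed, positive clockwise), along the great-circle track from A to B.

At departure: θ₁ = atan2(sin Δλ cos φ₂, cos φ₁ sin φ₂ − sin φ₁ cos φ₂ cos Δλ) = 286.34°
At arrival: θ₂ = atan2(sin Δλ cos φ₁, −cos φ₂ sin φ₁ + sin φ₂ cos φ₁ cos Δλ) = 299.10°
Δθ = θ₂ − θ₁ = +12.8°

+12.8°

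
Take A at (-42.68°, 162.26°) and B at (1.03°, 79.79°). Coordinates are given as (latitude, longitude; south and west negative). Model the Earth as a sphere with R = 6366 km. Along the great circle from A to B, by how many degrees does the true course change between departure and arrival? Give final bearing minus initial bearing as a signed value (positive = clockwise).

+37.1°

Initial bearing θ₁ = atan2(sin Δλ cos φ₂, cos φ₁ sin φ₂ − sin φ₁ cos φ₂ cos Δλ) = 275.88°
Final bearing θ₂ = (initial bearing from the destination back to the start) + 180° = 313.00°
Δθ = θ₂ − θ₁ = +37.1°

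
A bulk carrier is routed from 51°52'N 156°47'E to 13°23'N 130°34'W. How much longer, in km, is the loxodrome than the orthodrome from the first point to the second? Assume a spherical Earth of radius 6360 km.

182 km

Great circle: cos σ = sin φ₁ sin φ₂ + cos φ₁ cos φ₂ cos Δλ,  σ = 1.2012 rad → d_gc = 7639.9 km
Rhumb line: Δψ = -0.8267, q = Δφ/Δψ = 0.8125, d_rh = R√(Δφ²+q²Δλ²) = 7821.9 km
Excess = 7821.9 − 7639.9 = 182.0 ≈ 182 km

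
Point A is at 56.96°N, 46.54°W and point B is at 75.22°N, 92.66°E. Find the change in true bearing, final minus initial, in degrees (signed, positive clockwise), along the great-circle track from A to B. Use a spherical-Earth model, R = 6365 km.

+136.2°

At departure: θ₁ = atan2(sin Δλ cos φ₂, cos φ₁ sin φ₂ − sin φ₁ cos φ₂ cos Δλ) = 13.60°
At arrival: θ₂ = atan2(sin Δλ cos φ₁, −cos φ₂ sin φ₁ + sin φ₂ cos φ₁ cos Δλ) = 149.83°
Δθ = θ₂ − θ₁ = +136.2°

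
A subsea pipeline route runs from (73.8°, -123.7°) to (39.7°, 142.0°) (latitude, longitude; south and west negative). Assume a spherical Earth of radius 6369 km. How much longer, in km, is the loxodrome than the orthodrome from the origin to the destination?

Great circle: cos σ = sin φ₁ sin φ₂ + cos φ₁ cos φ₂ cos Δλ,  σ = 0.9307 rad → d_gc = 5927.3 km
Rhumb line: Δψ = -1.1936, q = Δφ/Δψ = 0.4986, d_rh = R√(Δφ²+q²Δλ²) = 6456.7 km
Excess = 6456.7 − 5927.3 = 529.4 ≈ 529 km

529 km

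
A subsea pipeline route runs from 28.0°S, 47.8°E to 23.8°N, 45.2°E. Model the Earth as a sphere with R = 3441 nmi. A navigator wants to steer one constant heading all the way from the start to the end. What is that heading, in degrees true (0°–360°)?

357.2°

Δψ = ln[tan(π/4+φ₂/2)/tan(π/4+φ₁/2)] = +0.9373
Δλ = -0.0454 rad (taken the short way round)
course = atan2(Δλ, Δψ) = 357.23°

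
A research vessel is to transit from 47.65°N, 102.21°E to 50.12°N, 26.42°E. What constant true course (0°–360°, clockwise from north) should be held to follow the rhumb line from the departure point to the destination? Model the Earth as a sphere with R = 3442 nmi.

272.8°

Δψ = ln[tan(π/4+φ₂/2)/tan(π/4+φ₁/2)] = +0.0656
Δλ = -1.3228 rad (taken the short way round)
course = atan2(Δλ, Δψ) = 272.84°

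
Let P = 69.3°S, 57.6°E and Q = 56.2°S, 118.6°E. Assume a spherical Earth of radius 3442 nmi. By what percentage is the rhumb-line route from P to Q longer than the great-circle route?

Great circle: σ = 0.5102 rad → d_gc = Rσ = 1755.9 nmi
Rhumb: Δφ = +0.2286, Δλ = +1.0647, Δψ = +0.5090, q = Δφ/Δψ = 0.4492 → d_rh = R√(Δφ²+q²Δλ²) = 1824.6 nmi
Excess = (1824.6 − 1755.9) / 1755.9 = 68.7 / 1755.9 = 3.91% ≈ 3.9%

3.9%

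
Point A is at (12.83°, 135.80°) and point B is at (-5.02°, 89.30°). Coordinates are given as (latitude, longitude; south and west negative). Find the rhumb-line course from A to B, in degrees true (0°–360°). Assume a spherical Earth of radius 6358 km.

248.9°

Meridional parts: M(φ₁)=+0.2258, M(φ₂)=-0.0877 → ΔM = -0.3135;  Δλ = -0.8116 rad
tan C = Δλ / ΔM = +2.5884 → C = 248.88°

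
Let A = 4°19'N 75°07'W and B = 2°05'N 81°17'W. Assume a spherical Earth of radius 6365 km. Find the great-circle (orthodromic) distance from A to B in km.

Haversine: a = sin²(Δφ/2)+cos φ₁ cos φ₂ sin²(Δλ/2) = 0.00326;  σ = 2·atan2(√a,√(1−a))
σ = 6.549° → d = Rσ = 6365·0.11431 = 728 km

728 km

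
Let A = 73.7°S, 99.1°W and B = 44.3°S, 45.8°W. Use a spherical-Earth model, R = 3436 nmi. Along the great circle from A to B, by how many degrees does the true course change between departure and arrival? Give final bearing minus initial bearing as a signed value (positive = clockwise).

Initial bearing θ₁ = atan2(sin Δλ cos φ₂, cos φ₁ sin φ₂ − sin φ₁ cos φ₂ cos Δλ) = 69.50°
Final bearing θ₂ = (initial bearing from the destination back to the start) + 180° = 21.55°
Δθ = θ₂ − θ₁ = -48.0°

-48.0°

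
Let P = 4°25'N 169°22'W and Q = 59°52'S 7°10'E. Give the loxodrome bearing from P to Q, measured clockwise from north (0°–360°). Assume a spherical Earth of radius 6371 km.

114.3°

Δψ = ln[tan(π/4+φ₂/2)/tan(π/4+φ₁/2)] = -1.3895
Δλ = +3.0811 rad (taken the short way round)
course = atan2(Δλ, Δψ) = 114.27°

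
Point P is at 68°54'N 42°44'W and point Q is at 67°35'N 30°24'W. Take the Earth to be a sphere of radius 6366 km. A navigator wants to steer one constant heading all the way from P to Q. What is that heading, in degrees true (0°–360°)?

106.1°

Meridional parts: M(φ₁)=+1.6807, M(φ₂)=+1.6187 → ΔM = -0.0620;  Δλ = +0.2153 rad
tan C = Δλ / ΔM = -3.4713 → C = 106.07°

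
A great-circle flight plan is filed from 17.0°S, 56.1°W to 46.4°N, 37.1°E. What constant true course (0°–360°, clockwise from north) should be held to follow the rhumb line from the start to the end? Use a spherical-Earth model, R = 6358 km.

53.2°

Δψ = ln[tan(π/4+φ₂/2)/tan(π/4+φ₁/2)] = +1.2175
Δλ = +1.6266 rad (taken the short way round)
course = atan2(Δλ, Δψ) = 53.19°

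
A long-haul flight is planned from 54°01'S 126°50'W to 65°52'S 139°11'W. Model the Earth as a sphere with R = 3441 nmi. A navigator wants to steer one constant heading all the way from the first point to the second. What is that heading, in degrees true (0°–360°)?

Δψ = ln[tan(π/4+φ₂/2)/tan(π/4+φ₁/2)] = -0.4182
Δλ = -0.2155 rad (taken the short way round)
course = atan2(Δλ, Δψ) = 207.27°

207.3°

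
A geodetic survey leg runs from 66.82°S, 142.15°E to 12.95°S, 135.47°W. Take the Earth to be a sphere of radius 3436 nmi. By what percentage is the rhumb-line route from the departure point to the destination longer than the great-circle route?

4.5%

Great circle: σ = 1.3110 rad → d_gc = Rσ = 4504.6 nmi
Rhumb: Δφ = +0.9402, Δλ = +1.4378, Δψ = +1.3563, q = Δφ/Δψ = 0.6932 → d_rh = R√(Δφ²+q²Δλ²) = 4707.9 nmi
Excess = (4707.9 − 4504.6) / 4504.6 = 203.3 / 4504.6 = 4.51% ≈ 4.5%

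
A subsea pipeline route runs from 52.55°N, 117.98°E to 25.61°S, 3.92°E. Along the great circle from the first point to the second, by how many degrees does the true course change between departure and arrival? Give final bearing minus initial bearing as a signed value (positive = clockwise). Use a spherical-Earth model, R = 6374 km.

-49.7°

Initial bearing θ₁ = atan2(sin Δλ cos φ₂, cos φ₁ sin φ₂ − sin φ₁ cos φ₂ cos Δλ) = 272.02°
Final bearing θ₂ = (initial bearing from the destination back to the start) + 180° = 222.37°
Δθ = θ₂ − θ₁ = -49.7°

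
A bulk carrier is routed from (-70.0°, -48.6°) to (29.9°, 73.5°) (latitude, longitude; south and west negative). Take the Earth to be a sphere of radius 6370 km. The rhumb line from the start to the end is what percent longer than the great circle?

Great circle: σ = 2.2472 rad → d_gc = Rσ = 14314.6 km
Rhumb: Δφ = +1.7436, Δλ = +2.1310, Δψ = +2.2827, q = Δφ/Δψ = 0.7638 → d_rh = R√(Δφ²+q²Δλ²) = 15194.3 km
Excess = (15194.3 − 14314.6) / 14314.6 = 879.7 / 14314.6 = 6.145% ≈ 6.1%

6.1%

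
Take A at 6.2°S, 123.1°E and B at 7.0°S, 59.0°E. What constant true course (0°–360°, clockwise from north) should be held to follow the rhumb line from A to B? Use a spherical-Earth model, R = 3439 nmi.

Δψ = ln[tan(π/4+φ₂/2)/tan(π/4+φ₁/2)] = -0.0141
Δλ = -1.1188 rad (taken the short way round)
course = atan2(Δλ, Δψ) = 269.28°

269.3°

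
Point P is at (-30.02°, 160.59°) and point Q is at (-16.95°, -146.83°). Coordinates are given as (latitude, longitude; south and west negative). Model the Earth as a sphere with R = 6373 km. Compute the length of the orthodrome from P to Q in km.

5508 km

cos σ = sin φ₁ sin φ₂ + cos φ₁ cos φ₂ cos Δλ
      = sin(-30.02°)sin(-16.95°) + cos(-30.02°)cos(-16.95°)cos(52.58°) = 0.6491
σ = 49.523° → d = Rσ = 6373·0.86435 = 5508 km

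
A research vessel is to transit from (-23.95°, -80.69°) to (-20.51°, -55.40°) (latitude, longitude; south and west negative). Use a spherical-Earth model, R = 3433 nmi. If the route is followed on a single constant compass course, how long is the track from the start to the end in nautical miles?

Δψ = ln[tan(π/4+φ₂/2)/tan(π/4+φ₁/2)] = +0.0649;  Δφ = +0.0600 rad,  Δλ = +0.4414 rad
q = Δφ/Δψ = 0.9255
d = R·√(Δφ² + q²Δλ²) = 3433·0.41289 = 1417 nmi

1417 nmi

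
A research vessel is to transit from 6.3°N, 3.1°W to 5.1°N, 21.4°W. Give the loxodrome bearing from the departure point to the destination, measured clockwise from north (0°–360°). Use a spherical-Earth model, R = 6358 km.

266.2°

Δψ = ln[tan(π/4+φ₂/2)/tan(π/4+φ₁/2)] = -0.0210
Δλ = -0.3194 rad (taken the short way round)
course = atan2(Δλ, Δψ) = 266.23°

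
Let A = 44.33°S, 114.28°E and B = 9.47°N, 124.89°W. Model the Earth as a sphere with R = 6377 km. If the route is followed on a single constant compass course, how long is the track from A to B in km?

Δψ = ln[tan(π/4+φ₂/2)/tan(π/4+φ₁/2)] = +1.0310;  Δφ = +0.9390 rad,  Δλ = +2.1089 rad
q = Δφ/Δψ = 0.9108
d = R·√(Δφ² + q²Δλ²) = 6377·2.13796 = 13634 km

13634 km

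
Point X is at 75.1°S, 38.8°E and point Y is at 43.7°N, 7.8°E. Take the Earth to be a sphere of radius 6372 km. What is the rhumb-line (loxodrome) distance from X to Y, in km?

Rhumb course C = atan2(Δλ, Δψ) with Δψ = ln[tan(π/4+φ₂/2)/tan(π/4+φ₁/2)] = +2.8840, Δλ = -0.5411 → C = 349.37°
d = R·|Δφ| / |cos C| = 6372·2.07345 / 0.98285 = 13443 km

13443 km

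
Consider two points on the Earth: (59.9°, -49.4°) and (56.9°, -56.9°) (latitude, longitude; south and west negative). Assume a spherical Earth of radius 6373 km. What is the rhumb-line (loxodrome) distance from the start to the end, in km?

Rhumb course C = atan2(Δλ, Δψ) with Δψ = ln[tan(π/4+φ₂/2)/tan(π/4+φ₁/2)] = -0.1000, Δλ = -0.1309 → C = 232.62°
d = R·|Δφ| / |cos C| = 6373·0.05236 / 0.60706 = 550 km

550 km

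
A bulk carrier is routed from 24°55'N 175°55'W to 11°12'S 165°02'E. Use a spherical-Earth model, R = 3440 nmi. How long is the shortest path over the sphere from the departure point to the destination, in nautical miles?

Haversine: a = sin²(Δφ/2)+cos φ₁ cos φ₂ sin²(Δλ/2) = 0.12045;  σ = 2·atan2(√a,√(1−a))
σ = 40.615° → d = Rσ = 3440·0.70887 = 2439 nmi

2439 nmi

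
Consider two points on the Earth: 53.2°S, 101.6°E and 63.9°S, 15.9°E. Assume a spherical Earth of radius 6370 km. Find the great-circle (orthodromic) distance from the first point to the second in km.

cos σ = sin φ₁ sin φ₂ + cos φ₁ cos φ₂ cos Δλ
      = sin(-53.20°)sin(-63.90°) + cos(-53.20°)cos(-63.90°)cos(-85.70°) = 0.7388
σ = 42.367° → d = Rσ = 6370·0.73945 = 4710 km

4710 km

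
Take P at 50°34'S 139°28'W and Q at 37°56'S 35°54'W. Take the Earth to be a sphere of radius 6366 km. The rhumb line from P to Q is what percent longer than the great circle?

8.3%

Great circle: σ = 1.2054 rad → d_gc = Rσ = 7673.8 km
Rhumb: Δφ = +0.2205, Δλ = +1.8076, Δψ = +0.3096, q = Δφ/Δψ = 0.7121 → d_rh = R√(Δφ²+q²Δλ²) = 8313.2 km
Excess = (8313.2 − 7673.8) / 7673.8 = 639.4 / 7673.8 = 8.33% ≈ 8.3%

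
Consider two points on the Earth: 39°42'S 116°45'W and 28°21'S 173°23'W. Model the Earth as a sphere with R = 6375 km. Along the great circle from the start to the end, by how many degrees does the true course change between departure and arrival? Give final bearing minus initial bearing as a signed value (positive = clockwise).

Initial bearing θ₁ = atan2(sin Δλ cos φ₂, cos φ₁ sin φ₂ − sin φ₁ cos φ₂ cos Δλ) = 265.63°
Final bearing θ₂ = (initial bearing from the destination back to the start) + 180° = 299.34°
Δθ = θ₂ − θ₁ = +33.7°

+33.7°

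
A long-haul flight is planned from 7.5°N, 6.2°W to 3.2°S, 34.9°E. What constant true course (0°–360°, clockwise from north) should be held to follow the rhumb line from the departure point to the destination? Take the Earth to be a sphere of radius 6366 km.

Δψ = ln[tan(π/4+φ₂/2)/tan(π/4+φ₁/2)] = -0.1872
Δλ = +0.7173 rad (taken the short way round)
course = atan2(Δλ, Δψ) = 104.62°

104.6°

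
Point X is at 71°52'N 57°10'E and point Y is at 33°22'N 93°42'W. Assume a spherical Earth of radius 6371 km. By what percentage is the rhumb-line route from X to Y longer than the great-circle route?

Great circle: σ = 1.2707 rad → d_gc = Rσ = 8095.5 km
Rhumb: Δφ = -0.6720, Δλ = -2.6331, Δψ = -1.2169, q = Δφ/Δψ = 0.5522 → d_rh = R√(Δφ²+q²Δλ²) = 10204.9 km
Excess = (10204.9 − 8095.5) / 8095.5 = 2109.4 / 8095.5 = 26.06% ≈ 26.1%

26.1%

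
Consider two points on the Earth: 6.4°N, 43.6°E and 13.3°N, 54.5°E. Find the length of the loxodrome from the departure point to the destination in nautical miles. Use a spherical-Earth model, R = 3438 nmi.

Δψ = ln[tan(π/4+φ₂/2)/tan(π/4+φ₁/2)] = +0.1223;  Δφ = +0.1204 rad,  Δλ = +0.1902 rad
q = Δφ/Δψ = 0.9846
d = R·√(Δφ² + q²Δλ²) = 3438·0.22269 = 766 nmi

766 nmi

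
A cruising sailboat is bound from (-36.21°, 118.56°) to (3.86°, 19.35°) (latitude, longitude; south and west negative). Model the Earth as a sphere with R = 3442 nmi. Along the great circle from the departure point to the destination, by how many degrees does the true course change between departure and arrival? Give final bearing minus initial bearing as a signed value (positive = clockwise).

+38.4°

At departure: θ₁ = atan2(sin Δλ cos φ₂, cos φ₁ sin φ₂ − sin φ₁ cos φ₂ cos Δλ) = 267.67°
At arrival: θ₂ = atan2(sin Δλ cos φ₁, −cos φ₂ sin φ₁ + sin φ₂ cos φ₁ cos Δλ) = 306.10°
Δθ = θ₂ − θ₁ = +38.4°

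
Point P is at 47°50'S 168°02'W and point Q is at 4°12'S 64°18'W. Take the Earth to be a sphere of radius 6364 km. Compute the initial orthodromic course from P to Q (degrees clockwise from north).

θ = atan2( sin Δλ·cos φ₂ ,  cos φ₁ sin φ₂ − sin φ₁ cos φ₂ cos Δλ )
  = atan2(+0.9688, -0.2247) = 103.06°

103.1°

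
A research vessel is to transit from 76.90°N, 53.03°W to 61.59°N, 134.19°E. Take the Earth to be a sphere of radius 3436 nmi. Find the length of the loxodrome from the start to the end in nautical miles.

3621 nmi

Δψ = ln[tan(π/4+φ₂/2)/tan(π/4+φ₁/2)] = -0.7905;  Δφ = -0.2672 rad,  Δλ = -3.0156 rad
q = Δφ/Δψ = 0.3380
d = R·√(Δφ² + q²Δλ²) = 3436·1.05373 = 3621 nmi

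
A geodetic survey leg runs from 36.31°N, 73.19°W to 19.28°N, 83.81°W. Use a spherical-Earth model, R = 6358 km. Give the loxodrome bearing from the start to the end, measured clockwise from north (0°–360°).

Δψ = ln[tan(π/4+φ₂/2)/tan(π/4+φ₁/2)] = -0.3379
Δλ = -0.1854 rad (taken the short way round)
course = atan2(Δλ, Δψ) = 208.74°

208.7°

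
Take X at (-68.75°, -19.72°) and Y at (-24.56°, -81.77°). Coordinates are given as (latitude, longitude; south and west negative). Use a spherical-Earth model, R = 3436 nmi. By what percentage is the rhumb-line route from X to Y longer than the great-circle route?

2.9%

Great circle: σ = 0.9981 rad → d_gc = Rσ = 3429.5 nmi
Rhumb: Δφ = +0.7713, Δλ = -1.0830, Δψ = +1.2310, q = Δφ/Δψ = 0.6265 → d_rh = R√(Δφ²+q²Δλ²) = 3529.6 nmi
Excess = (3529.6 − 3429.5) / 3429.5 = 100.1 / 3429.5 = 2.92% ≈ 2.9%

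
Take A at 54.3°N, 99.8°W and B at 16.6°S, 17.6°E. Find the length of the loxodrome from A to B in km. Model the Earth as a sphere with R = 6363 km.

13778 km

Rhumb course C = atan2(Δλ, Δψ) with Δψ = ln[tan(π/4+φ₂/2)/tan(π/4+φ₁/2)] = -1.4270, Δλ = +2.0490 → C = 124.85°
d = R·|Δφ| / |cos C| = 6363·1.23744 / 0.57149 = 13778 km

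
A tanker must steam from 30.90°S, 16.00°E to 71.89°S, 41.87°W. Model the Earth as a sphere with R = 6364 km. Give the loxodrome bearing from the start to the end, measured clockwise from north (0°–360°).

Δψ = ln[tan(π/4+φ₂/2)/tan(π/4+φ₁/2)] = -1.2690
Δλ = -1.0100 rad (taken the short way round)
course = atan2(Δλ, Δψ) = 218.52°

218.5°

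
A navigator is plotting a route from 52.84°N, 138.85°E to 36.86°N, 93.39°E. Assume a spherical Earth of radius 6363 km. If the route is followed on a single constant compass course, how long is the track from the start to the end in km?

Δψ = ln[tan(π/4+φ₂/2)/tan(π/4+φ₁/2)] = -0.3973;  Δφ = -0.2789 rad,  Δλ = -0.7934 rad
q = Δφ/Δψ = 0.7020
d = R·√(Δφ² + q²Δλ²) = 6363·0.62295 = 3964 km

3964 km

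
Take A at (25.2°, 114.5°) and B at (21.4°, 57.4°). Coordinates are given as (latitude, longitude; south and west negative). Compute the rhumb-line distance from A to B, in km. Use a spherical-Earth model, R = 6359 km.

Δψ = ln[tan(π/4+φ₂/2)/tan(π/4+φ₁/2)] = -0.0722;  Δφ = -0.0663 rad,  Δλ = -0.9966 rad
q = Δφ/Δψ = 0.9182
d = R·√(Δφ² + q²Δλ²) = 6359·0.91748 = 5834 km

5834 km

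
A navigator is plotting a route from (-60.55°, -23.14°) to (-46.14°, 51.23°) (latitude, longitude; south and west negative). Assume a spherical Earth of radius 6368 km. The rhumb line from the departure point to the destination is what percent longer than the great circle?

5.0%

Great circle: σ = 0.7675 rad → d_gc = Rσ = 4887.4 km
Rhumb: Δφ = +0.2515, Δλ = +1.2980, Δψ = +0.4265, q = Δφ/Δψ = 0.5897 → d_rh = R√(Δφ²+q²Δλ²) = 5130.3 km
Excess = (5130.3 − 4887.4) / 4887.4 = 242.9 / 4887.4 = 4.97% ≈ 5.0%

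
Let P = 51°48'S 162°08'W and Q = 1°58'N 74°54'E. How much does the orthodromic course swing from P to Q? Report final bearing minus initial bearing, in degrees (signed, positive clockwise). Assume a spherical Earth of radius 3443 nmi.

Initial bearing θ₁ = atan2(sin Δλ cos φ₂, cos φ₁ sin φ₂ − sin φ₁ cos φ₂ cos Δλ) = 244.16°
Final bearing θ₂ = (initial bearing from the destination back to the start) + 180° = 326.16°
Δθ = θ₂ − θ₁ = +82.0°

+82.0°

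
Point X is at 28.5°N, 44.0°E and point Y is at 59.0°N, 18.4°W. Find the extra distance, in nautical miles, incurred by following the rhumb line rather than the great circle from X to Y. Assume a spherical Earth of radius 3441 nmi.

Great circle: cos σ = sin φ₁ sin φ₂ + cos φ₁ cos φ₂ cos Δλ,  σ = 0.9037 rad → d_gc = 3109.6 nmi
Rhumb line: Δψ = +0.7633, q = Δφ/Δψ = 0.6974, d_rh = R√(Δφ²+q²Δλ²) = 3191.6 nmi
Excess = 3191.6 − 3109.6 = 82.0 ≈ 82 nmi

82 nmi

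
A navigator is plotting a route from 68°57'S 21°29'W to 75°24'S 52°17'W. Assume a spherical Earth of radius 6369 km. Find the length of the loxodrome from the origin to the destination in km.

1260 km

Rhumb course C = atan2(Δλ, Δψ) with Δψ = ln[tan(π/4+φ₂/2)/tan(π/4+φ₁/2)] = -0.3718, Δλ = -0.5376 → C = 235.33°
d = R·|Δφ| / |cos C| = 6369·0.11257 / 0.56882 = 1260 km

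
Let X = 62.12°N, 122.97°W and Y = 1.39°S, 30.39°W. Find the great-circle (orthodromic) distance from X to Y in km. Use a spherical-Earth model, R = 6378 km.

cos σ = sin φ₁ sin φ₂ + cos φ₁ cos φ₂ cos Δλ
      = sin(62.12°)sin(-1.39°) + cos(62.12°)cos(-1.39°)cos(92.58°) = -0.0425
σ = 92.435° → d = Rσ = 6378·1.61329 = 10290 km

10290 km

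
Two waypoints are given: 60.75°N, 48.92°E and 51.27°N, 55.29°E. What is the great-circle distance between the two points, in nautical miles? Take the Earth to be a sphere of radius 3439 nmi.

cos σ = sin φ₁ sin φ₂ + cos φ₁ cos φ₂ cos Δλ
      = sin(60.75°)sin(51.27°) + cos(60.75°)cos(51.27°)cos(6.37°) = 0.9845
σ = 10.115° → d = Rσ = 3439·0.17655 = 607 nmi

607 nmi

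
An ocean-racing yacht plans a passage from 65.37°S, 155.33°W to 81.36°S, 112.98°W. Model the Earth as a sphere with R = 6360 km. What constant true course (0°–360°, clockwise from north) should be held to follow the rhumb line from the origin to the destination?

145.1°

Δψ = ln[tan(π/4+φ₂/2)/tan(π/4+φ₁/2)] = -1.0612
Δλ = +0.7391 rad (taken the short way round)
course = atan2(Δλ, Δψ) = 145.14°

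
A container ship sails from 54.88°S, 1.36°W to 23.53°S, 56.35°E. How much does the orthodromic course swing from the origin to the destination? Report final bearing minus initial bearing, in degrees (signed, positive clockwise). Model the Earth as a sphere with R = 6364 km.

Initial bearing θ₁ = atan2(sin Δλ cos φ₂, cos φ₁ sin φ₂ − sin φ₁ cos φ₂ cos Δλ) = 77.56°
Final bearing θ₂ = (initial bearing from the destination back to the start) + 180° = 37.79°
Δθ = θ₂ − θ₁ = -39.8°

-39.8°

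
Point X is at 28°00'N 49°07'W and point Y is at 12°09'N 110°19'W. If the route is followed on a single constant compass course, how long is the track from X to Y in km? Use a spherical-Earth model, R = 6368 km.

Δψ = ln[tan(π/4+φ₂/2)/tan(π/4+φ₁/2)] = -0.2957;  Δφ = -0.2766 rad,  Δλ = -1.0681 rad
q = Δφ/Δψ = 0.9354
d = R·√(Δφ² + q²Δλ²) = 6368·1.03677 = 6602 km

6602 km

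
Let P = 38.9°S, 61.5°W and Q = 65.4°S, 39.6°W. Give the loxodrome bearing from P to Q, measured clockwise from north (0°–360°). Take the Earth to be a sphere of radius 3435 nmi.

Meridional parts: M(φ₁)=-0.7380, M(φ₂)=-1.5231 → ΔM = -0.7851;  Δλ = +0.3822 rad
tan C = Δλ / ΔM = -0.4869 → C = 154.04°

154.0°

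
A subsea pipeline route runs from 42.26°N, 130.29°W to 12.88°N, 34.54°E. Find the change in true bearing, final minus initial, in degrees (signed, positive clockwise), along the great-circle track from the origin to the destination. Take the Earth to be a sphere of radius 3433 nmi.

Initial bearing θ₁ = atan2(sin Δλ cos φ₂, cos φ₁ sin φ₂ − sin φ₁ cos φ₂ cos Δλ) = 17.73°
Final bearing θ₂ = (initial bearing from the destination back to the start) + 180° = 166.63°
Δθ = θ₂ − θ₁ = +148.9°

+148.9°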